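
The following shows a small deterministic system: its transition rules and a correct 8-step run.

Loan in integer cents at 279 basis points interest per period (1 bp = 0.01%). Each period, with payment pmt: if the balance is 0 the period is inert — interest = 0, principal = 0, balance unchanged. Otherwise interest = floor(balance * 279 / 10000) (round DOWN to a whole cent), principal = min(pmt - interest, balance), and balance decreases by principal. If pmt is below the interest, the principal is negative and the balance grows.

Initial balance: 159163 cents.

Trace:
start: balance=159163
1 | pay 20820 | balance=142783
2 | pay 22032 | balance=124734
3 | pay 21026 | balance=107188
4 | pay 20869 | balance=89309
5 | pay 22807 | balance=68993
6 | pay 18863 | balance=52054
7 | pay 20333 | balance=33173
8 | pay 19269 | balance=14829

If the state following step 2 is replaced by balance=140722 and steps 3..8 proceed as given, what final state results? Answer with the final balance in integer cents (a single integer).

state after step 2 := balance=140722
3 | pay 21026 | balance=123622
4 | pay 20869 | balance=106202
5 | pay 22807 | balance=86358
6 | pay 18863 | balance=69904
7 | pay 20333 | balance=51521
8 | pay 19269 | balance=33689

33689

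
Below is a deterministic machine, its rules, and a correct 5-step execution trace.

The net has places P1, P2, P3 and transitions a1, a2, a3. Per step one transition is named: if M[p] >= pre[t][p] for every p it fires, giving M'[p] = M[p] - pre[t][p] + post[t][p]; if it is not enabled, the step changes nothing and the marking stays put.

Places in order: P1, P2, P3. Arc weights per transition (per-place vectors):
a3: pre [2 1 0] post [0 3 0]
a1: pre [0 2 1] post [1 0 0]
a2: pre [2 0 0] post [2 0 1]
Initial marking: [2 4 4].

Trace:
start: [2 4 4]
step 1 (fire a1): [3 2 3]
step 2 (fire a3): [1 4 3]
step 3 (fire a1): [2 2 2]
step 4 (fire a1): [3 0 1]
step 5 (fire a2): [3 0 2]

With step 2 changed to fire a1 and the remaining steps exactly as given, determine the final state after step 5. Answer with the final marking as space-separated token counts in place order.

(re-executing from step 2 with the substitution; state before step 2: [3 2 3])
step 2 (fire a1): [4 0 2]
step 3 (fire a1): [4 0 2]
step 4 (fire a1): [4 0 2]
step 5 (fire a2): [4 0 3]

4 0 3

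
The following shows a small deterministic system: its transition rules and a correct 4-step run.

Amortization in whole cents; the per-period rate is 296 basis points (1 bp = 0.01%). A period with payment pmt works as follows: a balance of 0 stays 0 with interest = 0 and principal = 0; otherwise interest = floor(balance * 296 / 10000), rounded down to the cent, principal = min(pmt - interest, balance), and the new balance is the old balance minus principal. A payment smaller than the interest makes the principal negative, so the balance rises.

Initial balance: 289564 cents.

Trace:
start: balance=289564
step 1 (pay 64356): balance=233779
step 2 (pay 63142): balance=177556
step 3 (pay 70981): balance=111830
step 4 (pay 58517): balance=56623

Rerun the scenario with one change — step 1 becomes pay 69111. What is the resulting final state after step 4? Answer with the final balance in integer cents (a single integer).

(re-executing from step 1 with the substitution; state before step 1: balance=289564)
step 1 (pay 69111): balance=229024
step 2 (pay 63142): balance=172661
step 3 (pay 70981): balance=106790
step 4 (pay 58517): balance=51433

51433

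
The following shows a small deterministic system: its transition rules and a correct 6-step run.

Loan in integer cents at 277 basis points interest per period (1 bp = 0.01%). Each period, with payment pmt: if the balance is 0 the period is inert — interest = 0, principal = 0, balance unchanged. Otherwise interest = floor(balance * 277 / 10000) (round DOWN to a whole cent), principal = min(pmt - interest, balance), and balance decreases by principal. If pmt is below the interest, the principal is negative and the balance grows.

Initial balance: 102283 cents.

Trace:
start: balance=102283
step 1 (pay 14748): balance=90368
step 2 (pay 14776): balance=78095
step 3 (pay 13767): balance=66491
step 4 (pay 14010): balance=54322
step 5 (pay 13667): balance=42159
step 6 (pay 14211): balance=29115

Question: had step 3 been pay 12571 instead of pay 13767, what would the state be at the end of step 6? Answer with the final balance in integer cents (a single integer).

30413

(re-executing from step 3 with the substitution; state before step 3: balance=78095)
step 3 (pay 12571): balance=67687
step 4 (pay 14010): balance=55551
step 5 (pay 13667): balance=43422
step 6 (pay 14211): balance=30413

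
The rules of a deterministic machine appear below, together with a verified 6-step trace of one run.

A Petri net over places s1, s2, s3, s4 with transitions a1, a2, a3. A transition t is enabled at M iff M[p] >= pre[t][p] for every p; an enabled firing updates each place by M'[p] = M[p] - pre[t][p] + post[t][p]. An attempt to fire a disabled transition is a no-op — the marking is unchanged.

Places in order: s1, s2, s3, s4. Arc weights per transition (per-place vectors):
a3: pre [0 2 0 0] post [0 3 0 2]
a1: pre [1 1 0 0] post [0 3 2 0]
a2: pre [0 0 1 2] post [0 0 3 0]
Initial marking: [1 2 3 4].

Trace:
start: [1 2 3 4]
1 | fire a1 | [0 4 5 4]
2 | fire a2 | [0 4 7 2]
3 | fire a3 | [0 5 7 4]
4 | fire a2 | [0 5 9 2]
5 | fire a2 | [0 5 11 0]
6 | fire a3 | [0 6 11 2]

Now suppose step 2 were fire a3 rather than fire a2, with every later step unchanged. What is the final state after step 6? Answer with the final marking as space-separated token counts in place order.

0 7 9 6

(re-executing from step 2 with the substitution; state before step 2: [0 4 5 4])
2 | fire a3 | [0 5 5 6]
3 | fire a3 | [0 6 5 8]
4 | fire a2 | [0 6 7 6]
5 | fire a2 | [0 6 9 4]
6 | fire a3 | [0 7 9 6]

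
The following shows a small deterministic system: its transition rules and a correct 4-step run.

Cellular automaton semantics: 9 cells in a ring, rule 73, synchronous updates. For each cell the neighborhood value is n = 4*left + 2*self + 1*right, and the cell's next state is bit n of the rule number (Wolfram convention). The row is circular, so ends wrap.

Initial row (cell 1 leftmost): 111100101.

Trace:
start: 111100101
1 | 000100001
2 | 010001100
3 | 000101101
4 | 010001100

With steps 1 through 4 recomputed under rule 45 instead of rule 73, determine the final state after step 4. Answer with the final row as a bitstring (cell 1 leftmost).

110101011

(re-executing steps 1..4 under rule 45; state before step 1: 111100101)
1 | 000000111
2 | 011110100
3 | 010001101
4 | 110101011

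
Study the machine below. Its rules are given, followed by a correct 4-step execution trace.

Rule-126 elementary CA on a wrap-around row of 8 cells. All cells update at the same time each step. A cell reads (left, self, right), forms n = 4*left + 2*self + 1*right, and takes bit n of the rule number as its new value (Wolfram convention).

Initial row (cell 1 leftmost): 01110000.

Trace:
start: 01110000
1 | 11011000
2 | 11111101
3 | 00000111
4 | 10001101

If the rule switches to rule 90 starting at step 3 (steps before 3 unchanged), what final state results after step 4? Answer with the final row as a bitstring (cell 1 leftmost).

10001000

(re-executing steps 3..4 under rule 90; state before step 3: 11111101)
3 | 00000101
4 | 10001000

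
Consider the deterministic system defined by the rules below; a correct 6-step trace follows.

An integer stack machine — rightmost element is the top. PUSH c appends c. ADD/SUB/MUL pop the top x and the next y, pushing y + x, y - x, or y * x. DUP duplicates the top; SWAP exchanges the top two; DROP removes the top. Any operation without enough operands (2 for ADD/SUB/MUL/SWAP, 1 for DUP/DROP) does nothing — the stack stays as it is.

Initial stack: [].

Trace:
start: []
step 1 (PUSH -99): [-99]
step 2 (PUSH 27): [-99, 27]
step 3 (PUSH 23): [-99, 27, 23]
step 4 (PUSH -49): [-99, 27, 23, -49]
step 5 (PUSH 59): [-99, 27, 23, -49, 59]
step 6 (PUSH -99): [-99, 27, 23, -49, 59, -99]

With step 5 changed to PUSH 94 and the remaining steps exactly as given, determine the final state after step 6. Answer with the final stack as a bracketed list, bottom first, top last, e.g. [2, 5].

[-99, 27, 23, -49, 94, -99]

(re-executing from step 5 with the substitution; state before step 5: [-99, 27, 23, -49])
step 5 (PUSH 94): [-99, 27, 23, -49, 94]
step 6 (PUSH -99): [-99, 27, 23, -49, 94, -99]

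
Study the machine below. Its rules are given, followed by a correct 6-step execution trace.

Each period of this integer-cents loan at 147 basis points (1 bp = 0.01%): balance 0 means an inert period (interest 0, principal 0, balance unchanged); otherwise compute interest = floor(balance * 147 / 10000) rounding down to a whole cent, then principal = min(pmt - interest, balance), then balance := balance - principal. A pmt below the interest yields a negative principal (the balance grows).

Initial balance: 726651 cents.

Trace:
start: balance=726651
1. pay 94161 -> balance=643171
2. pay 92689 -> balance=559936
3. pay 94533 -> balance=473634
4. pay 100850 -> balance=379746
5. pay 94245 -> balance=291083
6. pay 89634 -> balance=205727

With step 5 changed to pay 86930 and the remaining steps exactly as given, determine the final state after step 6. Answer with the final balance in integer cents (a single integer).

213150

(re-executing from step 5 with the substitution; state before step 5: balance=379746)
5. pay 86930 -> balance=298398
6. pay 89634 -> balance=213150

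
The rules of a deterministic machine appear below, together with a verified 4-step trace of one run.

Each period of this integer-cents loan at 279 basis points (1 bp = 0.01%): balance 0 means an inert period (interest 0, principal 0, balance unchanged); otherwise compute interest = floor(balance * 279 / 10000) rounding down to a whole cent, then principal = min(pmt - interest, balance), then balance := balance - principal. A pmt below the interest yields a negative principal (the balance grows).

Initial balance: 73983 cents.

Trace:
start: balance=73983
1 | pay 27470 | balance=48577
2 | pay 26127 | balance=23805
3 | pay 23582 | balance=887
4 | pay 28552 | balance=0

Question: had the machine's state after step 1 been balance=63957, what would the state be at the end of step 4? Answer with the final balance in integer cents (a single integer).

0

state after step 1 := balance=63957
2 | pay 26127 | balance=39614
3 | pay 23582 | balance=17137
4 | pay 28552 | balance=0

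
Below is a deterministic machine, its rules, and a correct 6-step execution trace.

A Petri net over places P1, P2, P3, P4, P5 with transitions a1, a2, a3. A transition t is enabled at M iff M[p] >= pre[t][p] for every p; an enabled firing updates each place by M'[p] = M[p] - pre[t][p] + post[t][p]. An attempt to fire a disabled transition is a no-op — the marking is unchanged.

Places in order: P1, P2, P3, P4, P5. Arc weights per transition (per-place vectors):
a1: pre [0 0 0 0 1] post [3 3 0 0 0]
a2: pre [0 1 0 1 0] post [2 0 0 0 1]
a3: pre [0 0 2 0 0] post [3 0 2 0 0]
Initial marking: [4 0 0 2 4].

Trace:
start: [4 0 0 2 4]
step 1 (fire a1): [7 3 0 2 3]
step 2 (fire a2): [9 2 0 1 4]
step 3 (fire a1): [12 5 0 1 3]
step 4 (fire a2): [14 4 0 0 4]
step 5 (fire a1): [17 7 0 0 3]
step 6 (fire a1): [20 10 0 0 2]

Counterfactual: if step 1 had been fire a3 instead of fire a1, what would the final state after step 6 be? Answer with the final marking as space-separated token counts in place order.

15 8 0 1 2

(re-executing from step 1 with the substitution; state before step 1: [4 0 0 2 4])
step 1 (fire a3): [4 0 0 2 4]
step 2 (fire a2): [4 0 0 2 4]
step 3 (fire a1): [7 3 0 2 3]
step 4 (fire a2): [9 2 0 1 4]
step 5 (fire a1): [12 5 0 1 3]
step 6 (fire a1): [15 8 0 1 2]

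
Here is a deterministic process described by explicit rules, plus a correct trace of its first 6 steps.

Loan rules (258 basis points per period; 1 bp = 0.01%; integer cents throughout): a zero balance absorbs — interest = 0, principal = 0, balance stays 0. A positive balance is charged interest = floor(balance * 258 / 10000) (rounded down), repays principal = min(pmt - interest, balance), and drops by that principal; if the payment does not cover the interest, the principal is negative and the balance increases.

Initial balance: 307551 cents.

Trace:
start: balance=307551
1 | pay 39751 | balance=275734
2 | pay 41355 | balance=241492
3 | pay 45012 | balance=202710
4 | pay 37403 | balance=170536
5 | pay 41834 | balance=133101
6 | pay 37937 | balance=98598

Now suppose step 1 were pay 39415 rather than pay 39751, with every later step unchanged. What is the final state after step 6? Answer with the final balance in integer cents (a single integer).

98981

(re-executing from step 1 with the substitution; state before step 1: balance=307551)
1 | pay 39415 | balance=276070
2 | pay 41355 | balance=241837
3 | pay 45012 | balance=203064
4 | pay 37403 | balance=170900
5 | pay 41834 | balance=133475
6 | pay 37937 | balance=98981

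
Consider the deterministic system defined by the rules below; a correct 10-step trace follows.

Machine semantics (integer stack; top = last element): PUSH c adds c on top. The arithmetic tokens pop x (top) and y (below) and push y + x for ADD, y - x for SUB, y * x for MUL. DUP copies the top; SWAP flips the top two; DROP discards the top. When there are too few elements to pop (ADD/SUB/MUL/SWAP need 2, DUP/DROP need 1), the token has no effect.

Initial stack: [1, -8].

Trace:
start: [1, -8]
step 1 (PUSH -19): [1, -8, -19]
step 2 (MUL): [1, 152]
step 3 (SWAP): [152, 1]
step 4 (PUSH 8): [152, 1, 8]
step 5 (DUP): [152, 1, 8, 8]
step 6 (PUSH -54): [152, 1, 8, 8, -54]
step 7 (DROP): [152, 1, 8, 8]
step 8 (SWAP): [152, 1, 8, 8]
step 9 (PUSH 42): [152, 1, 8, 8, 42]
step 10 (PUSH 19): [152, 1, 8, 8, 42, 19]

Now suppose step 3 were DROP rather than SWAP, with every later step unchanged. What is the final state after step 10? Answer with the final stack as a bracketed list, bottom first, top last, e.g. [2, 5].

(re-executing from step 3 with the substitution; state before step 3: [1, 152])
step 3 (DROP): [1]
step 4 (PUSH 8): [1, 8]
step 5 (DUP): [1, 8, 8]
step 6 (PUSH -54): [1, 8, 8, -54]
step 7 (DROP): [1, 8, 8]
step 8 (SWAP): [1, 8, 8]
step 9 (PUSH 42): [1, 8, 8, 42]
step 10 (PUSH 19): [1, 8, 8, 42, 19]

[1, 8, 8, 42, 19]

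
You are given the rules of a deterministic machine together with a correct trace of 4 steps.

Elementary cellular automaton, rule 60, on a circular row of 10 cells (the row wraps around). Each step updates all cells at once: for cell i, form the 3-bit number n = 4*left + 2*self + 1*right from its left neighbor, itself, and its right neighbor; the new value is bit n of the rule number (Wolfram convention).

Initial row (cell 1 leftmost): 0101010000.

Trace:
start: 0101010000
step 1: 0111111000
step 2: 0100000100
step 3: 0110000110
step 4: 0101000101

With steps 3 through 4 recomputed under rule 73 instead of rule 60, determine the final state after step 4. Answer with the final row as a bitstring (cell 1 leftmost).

(re-executing steps 3..4 under rule 73; state before step 3: 0100000100)
step 3: 0001110001
step 4: 0101010100

0101010100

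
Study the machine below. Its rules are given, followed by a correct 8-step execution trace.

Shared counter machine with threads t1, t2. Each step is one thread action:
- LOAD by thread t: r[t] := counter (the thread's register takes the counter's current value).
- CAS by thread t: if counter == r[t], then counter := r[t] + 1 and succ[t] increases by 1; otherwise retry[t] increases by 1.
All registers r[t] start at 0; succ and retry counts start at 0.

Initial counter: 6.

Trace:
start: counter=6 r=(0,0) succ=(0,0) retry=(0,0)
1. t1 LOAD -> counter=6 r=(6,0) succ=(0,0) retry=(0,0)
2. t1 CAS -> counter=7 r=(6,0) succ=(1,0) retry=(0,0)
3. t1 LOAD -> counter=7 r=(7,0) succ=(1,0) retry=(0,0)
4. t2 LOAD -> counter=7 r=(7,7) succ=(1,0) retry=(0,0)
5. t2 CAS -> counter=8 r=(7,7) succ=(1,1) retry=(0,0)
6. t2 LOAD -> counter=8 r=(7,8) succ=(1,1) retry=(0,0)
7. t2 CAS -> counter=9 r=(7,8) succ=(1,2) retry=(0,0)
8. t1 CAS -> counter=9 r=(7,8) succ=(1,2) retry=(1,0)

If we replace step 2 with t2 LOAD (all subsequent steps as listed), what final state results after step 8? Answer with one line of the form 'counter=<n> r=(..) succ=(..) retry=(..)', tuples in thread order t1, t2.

(re-executing from step 2 with the substitution; state before step 2: counter=6 r=(6,0) succ=(0,0) retry=(0,0))
2. t2 LOAD -> counter=6 r=(6,6) succ=(0,0) retry=(0,0)
3. t1 LOAD -> counter=6 r=(6,6) succ=(0,0) retry=(0,0)
4. t2 LOAD -> counter=6 r=(6,6) succ=(0,0) retry=(0,0)
5. t2 CAS -> counter=7 r=(6,6) succ=(0,1) retry=(0,0)
6. t2 LOAD -> counter=7 r=(6,7) succ=(0,1) retry=(0,0)
7. t2 CAS -> counter=8 r=(6,7) succ=(0,2) retry=(0,0)
8. t1 CAS -> counter=8 r=(6,7) succ=(0,2) retry=(1,0)

counter=8 r=(6,7) succ=(0,2) retry=(1,0)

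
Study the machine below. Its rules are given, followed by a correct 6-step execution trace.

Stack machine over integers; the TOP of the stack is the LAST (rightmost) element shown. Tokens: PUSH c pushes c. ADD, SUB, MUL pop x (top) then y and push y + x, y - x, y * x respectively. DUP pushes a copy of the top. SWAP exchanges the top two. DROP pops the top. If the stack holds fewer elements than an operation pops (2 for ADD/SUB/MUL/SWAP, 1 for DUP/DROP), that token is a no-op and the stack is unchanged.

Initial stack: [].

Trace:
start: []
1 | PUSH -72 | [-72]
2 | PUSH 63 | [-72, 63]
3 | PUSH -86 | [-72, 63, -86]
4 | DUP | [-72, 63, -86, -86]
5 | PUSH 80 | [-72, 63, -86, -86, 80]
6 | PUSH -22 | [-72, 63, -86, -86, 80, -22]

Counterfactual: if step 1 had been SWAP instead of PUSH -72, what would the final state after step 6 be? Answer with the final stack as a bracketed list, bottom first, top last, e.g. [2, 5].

(re-executing from step 1 with the substitution; state before step 1: [])
1 | SWAP | []
2 | PUSH 63 | [63]
3 | PUSH -86 | [63, -86]
4 | DUP | [63, -86, -86]
5 | PUSH 80 | [63, -86, -86, 80]
6 | PUSH -22 | [63, -86, -86, 80, -22]

[63, -86, -86, 80, -22]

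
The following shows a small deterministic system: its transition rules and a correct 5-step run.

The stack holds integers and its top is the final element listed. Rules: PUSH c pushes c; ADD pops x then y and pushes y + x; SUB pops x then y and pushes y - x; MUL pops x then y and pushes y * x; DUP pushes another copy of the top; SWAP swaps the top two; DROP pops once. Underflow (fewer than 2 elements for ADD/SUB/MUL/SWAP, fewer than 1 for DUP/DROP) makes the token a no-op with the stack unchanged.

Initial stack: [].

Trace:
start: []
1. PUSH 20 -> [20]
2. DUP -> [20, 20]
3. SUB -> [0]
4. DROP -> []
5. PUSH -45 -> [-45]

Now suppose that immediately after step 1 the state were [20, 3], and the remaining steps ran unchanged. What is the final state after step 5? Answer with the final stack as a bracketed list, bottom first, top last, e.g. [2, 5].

[20, -45]

state after step 1 := [20, 3]
2. DUP -> [20, 3, 3]
3. SUB -> [20, 0]
4. DROP -> [20]
5. PUSH -45 -> [20, -45]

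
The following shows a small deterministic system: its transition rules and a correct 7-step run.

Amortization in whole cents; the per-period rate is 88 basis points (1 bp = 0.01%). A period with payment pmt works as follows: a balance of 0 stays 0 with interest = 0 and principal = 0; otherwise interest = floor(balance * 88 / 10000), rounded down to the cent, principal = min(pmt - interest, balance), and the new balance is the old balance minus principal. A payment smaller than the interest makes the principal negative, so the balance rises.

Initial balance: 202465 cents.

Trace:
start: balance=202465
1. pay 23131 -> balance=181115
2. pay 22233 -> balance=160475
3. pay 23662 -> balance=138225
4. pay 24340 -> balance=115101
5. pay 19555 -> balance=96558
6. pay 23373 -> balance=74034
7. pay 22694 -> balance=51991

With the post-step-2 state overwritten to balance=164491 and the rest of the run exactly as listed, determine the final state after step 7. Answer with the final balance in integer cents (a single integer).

56187

state after step 2 := balance=164491
3. pay 23662 -> balance=142276
4. pay 24340 -> balance=119188
5. pay 19555 -> balance=100681
6. pay 23373 -> balance=78193
7. pay 22694 -> balance=56187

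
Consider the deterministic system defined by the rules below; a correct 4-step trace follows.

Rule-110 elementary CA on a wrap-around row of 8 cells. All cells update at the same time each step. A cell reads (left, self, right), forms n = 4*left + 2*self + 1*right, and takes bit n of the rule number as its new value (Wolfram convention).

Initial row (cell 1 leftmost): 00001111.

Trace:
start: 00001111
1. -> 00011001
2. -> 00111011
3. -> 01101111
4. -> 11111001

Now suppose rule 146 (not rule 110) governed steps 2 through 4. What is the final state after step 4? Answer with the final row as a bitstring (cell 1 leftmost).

(re-executing steps 2..4 under rule 146; state before step 2: 00011001)
2. -> 10100110
3. -> 00011000
4. -> 00100100

00100100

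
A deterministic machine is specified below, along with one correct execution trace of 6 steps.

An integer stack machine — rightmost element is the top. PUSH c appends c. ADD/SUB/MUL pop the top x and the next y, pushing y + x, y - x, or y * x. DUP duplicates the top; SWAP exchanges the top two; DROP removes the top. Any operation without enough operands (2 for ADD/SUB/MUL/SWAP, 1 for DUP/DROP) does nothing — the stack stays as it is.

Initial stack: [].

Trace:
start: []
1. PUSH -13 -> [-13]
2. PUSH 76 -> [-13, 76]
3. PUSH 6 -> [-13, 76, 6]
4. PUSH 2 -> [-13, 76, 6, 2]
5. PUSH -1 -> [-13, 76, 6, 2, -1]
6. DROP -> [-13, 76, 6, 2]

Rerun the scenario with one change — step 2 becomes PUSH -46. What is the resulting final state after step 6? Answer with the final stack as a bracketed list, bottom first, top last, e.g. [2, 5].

(re-executing from step 2 with the substitution; state before step 2: [-13])
2. PUSH -46 -> [-13, -46]
3. PUSH 6 -> [-13, -46, 6]
4. PUSH 2 -> [-13, -46, 6, 2]
5. PUSH -1 -> [-13, -46, 6, 2, -1]
6. DROP -> [-13, -46, 6, 2]

[-13, -46, 6, 2]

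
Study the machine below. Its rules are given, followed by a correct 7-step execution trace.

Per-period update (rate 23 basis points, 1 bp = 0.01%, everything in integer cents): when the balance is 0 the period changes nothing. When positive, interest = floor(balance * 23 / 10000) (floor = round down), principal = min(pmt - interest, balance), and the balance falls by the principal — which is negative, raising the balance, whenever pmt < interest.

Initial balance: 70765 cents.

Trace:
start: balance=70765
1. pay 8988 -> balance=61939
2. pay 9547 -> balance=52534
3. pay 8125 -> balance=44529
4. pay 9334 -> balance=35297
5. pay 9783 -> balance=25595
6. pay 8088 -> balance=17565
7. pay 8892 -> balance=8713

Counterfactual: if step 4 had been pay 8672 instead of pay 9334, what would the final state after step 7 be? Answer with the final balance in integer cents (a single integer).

(re-executing from step 4 with the substitution; state before step 4: balance=44529)
4. pay 8672 -> balance=35959
5. pay 9783 -> balance=26258
6. pay 8088 -> balance=18230
7. pay 8892 -> balance=9379

9379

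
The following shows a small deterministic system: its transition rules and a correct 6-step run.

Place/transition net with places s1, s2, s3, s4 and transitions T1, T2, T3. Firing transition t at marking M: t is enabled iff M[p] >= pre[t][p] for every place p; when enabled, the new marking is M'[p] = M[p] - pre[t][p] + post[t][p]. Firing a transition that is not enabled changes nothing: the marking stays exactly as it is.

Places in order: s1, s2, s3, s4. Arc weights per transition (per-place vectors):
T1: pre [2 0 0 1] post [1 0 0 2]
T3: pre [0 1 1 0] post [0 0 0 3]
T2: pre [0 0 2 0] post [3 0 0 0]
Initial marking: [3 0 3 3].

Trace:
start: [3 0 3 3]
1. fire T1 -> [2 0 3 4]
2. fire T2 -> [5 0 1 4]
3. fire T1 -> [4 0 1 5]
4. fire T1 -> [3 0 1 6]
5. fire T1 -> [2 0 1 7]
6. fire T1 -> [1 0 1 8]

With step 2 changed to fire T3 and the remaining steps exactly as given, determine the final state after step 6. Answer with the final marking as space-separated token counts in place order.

(re-executing from step 2 with the substitution; state before step 2: [2 0 3 4])
2. fire T3 -> [2 0 3 4]
3. fire T1 -> [1 0 3 5]
4. fire T1 -> [1 0 3 5]
5. fire T1 -> [1 0 3 5]
6. fire T1 -> [1 0 3 5]

1 0 3 5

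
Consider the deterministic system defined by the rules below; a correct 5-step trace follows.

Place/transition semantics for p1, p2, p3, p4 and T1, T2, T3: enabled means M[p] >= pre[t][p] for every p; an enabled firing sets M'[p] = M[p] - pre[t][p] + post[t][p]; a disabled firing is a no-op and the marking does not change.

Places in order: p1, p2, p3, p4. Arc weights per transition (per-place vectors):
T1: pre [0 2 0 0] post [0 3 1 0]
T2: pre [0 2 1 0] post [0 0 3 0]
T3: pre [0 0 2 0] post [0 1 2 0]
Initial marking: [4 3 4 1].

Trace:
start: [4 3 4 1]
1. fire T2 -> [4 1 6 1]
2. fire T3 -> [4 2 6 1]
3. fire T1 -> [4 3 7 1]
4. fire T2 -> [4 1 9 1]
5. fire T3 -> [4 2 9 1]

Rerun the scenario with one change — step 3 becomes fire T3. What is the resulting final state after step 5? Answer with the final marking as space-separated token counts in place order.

4 2 8 1

(re-executing from step 3 with the substitution; state before step 3: [4 2 6 1])
3. fire T3 -> [4 3 6 1]
4. fire T2 -> [4 1 8 1]
5. fire T3 -> [4 2 8 1]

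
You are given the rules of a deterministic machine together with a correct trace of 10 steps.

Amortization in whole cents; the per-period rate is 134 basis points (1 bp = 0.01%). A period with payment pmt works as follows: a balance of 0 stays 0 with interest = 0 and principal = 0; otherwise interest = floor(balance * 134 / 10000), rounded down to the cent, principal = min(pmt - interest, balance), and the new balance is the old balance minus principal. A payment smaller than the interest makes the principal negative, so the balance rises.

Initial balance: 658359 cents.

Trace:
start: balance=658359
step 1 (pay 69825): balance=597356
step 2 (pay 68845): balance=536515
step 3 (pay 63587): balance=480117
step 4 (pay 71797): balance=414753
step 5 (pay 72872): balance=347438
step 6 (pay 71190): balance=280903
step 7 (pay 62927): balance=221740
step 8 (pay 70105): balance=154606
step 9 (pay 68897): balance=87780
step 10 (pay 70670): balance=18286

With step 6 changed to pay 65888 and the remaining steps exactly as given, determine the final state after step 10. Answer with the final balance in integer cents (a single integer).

(re-executing from step 6 with the substitution; state before step 6: balance=347438)
step 6 (pay 65888): balance=286205
step 7 (pay 62927): balance=227113
step 8 (pay 70105): balance=160051
step 9 (pay 68897): balance=93298
step 10 (pay 70670): balance=23878

23878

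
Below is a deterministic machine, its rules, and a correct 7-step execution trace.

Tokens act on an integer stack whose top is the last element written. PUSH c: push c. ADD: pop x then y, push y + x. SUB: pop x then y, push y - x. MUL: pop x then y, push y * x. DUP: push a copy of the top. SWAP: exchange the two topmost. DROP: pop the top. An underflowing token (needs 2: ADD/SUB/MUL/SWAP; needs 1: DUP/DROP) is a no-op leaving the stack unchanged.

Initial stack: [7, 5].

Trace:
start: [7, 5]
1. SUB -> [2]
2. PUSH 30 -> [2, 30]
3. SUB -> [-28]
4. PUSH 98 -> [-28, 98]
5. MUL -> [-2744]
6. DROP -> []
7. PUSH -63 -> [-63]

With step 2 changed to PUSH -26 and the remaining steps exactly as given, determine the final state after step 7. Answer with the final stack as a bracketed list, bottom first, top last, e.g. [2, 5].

[-63]

(re-executing from step 2 with the substitution; state before step 2: [2])
2. PUSH -26 -> [2, -26]
3. SUB -> [28]
4. PUSH 98 -> [28, 98]
5. MUL -> [2744]
6. DROP -> []
7. PUSH -63 -> [-63]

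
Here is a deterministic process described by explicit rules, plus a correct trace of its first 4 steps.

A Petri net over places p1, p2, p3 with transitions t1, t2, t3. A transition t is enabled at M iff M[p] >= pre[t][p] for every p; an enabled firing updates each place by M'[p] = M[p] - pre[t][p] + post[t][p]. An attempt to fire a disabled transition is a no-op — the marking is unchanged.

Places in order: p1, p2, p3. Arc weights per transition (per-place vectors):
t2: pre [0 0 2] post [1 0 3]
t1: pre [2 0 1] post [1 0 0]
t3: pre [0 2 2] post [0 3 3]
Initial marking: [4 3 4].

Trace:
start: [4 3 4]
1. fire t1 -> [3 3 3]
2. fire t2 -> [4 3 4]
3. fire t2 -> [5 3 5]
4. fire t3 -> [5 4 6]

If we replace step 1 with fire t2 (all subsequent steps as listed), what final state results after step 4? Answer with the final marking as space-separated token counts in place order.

(re-executing from step 1 with the substitution; state before step 1: [4 3 4])
1. fire t2 -> [5 3 5]
2. fire t2 -> [6 3 6]
3. fire t2 -> [7 3 7]
4. fire t3 -> [7 4 8]

7 4 8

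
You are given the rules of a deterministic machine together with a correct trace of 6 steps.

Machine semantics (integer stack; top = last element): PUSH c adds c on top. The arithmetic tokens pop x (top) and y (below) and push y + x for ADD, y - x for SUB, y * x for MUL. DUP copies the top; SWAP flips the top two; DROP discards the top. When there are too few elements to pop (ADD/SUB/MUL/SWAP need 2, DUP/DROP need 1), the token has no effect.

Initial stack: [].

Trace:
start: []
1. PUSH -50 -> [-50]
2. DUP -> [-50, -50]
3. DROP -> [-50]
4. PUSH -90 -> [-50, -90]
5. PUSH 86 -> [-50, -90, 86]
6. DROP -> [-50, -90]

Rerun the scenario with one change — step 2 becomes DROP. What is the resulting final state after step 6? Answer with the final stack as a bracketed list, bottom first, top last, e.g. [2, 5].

[-90]

(re-executing from step 2 with the substitution; state before step 2: [-50])
2. DROP -> []
3. DROP -> []
4. PUSH -90 -> [-90]
5. PUSH 86 -> [-90, 86]
6. DROP -> [-90]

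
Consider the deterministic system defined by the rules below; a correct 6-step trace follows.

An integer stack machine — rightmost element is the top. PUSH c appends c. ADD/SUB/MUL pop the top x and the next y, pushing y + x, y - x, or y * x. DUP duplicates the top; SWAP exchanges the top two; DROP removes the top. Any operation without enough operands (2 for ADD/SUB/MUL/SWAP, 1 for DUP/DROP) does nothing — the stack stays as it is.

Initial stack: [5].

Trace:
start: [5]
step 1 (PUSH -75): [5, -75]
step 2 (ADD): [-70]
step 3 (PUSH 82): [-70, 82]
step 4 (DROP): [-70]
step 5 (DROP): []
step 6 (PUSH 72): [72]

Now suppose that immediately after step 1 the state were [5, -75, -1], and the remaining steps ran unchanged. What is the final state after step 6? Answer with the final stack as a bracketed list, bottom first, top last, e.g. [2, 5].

state after step 1 := [5, -75, -1]
step 2 (ADD): [5, -76]
step 3 (PUSH 82): [5, -76, 82]
step 4 (DROP): [5, -76]
step 5 (DROP): [5]
step 6 (PUSH 72): [5, 72]

[5, 72]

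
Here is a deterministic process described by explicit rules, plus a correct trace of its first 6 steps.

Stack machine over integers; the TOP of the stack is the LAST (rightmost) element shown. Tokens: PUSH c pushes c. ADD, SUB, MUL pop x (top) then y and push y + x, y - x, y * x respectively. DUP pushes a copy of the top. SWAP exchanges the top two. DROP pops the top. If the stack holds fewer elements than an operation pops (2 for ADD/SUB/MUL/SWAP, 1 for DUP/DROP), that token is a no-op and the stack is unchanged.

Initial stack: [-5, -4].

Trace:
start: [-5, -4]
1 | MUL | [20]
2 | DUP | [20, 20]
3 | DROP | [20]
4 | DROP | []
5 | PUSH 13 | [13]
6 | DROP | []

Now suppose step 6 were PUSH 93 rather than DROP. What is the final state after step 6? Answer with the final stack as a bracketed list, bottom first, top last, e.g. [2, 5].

(re-executing from step 6 with the substitution; state before step 6: [13])
6 | PUSH 93 | [13, 93]

[13, 93]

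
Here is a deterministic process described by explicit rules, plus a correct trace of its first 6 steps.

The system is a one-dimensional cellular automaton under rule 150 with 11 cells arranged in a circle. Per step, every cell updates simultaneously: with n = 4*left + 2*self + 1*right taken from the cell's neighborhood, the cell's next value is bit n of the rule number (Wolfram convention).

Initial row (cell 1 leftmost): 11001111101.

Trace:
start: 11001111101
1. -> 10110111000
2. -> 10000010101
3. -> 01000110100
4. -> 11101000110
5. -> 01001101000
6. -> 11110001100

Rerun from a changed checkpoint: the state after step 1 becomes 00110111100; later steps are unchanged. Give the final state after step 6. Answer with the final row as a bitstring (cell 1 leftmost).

state after step 1 := 00110111100
2. -> 01000011010
3. -> 11100100011
4. -> 11011110101
5. -> 10001100100
6. -> 11010011111

11010011111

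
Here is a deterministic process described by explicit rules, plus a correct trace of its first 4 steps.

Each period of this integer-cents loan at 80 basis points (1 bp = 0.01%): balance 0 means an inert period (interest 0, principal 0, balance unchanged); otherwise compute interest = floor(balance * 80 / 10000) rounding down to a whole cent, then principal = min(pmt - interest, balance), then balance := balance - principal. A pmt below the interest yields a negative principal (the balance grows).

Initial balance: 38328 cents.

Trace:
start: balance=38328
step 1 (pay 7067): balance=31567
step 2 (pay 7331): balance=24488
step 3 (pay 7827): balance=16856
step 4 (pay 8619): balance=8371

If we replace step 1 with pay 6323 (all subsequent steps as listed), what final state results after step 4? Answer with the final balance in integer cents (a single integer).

9133

(re-executing from step 1 with the substitution; state before step 1: balance=38328)
step 1 (pay 6323): balance=32311
step 2 (pay 7331): balance=25238
step 3 (pay 7827): balance=17612
step 4 (pay 8619): balance=9133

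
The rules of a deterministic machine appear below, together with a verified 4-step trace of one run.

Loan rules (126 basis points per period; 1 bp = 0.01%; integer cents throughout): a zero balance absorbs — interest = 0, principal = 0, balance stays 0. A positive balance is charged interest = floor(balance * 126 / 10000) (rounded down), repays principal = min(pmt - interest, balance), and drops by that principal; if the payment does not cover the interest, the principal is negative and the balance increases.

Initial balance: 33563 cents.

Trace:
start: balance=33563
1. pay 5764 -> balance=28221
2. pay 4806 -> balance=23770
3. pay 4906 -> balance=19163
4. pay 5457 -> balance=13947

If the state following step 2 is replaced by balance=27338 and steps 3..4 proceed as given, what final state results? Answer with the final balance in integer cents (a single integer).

state after step 2 := balance=27338
3. pay 4906 -> balance=22776
4. pay 5457 -> balance=17605

17605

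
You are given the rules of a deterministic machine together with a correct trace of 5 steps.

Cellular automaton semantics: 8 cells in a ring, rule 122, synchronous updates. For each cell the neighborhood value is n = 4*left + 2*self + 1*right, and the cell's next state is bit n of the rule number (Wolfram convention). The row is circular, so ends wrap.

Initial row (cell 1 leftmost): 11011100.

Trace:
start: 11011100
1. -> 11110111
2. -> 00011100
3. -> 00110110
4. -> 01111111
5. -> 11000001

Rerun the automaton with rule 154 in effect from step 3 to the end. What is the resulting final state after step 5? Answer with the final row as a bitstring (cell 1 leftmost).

01101010

(re-executing steps 3..5 under rule 154; state before step 3: 00011100)
3. -> 00111010
4. -> 01110001
5. -> 01101010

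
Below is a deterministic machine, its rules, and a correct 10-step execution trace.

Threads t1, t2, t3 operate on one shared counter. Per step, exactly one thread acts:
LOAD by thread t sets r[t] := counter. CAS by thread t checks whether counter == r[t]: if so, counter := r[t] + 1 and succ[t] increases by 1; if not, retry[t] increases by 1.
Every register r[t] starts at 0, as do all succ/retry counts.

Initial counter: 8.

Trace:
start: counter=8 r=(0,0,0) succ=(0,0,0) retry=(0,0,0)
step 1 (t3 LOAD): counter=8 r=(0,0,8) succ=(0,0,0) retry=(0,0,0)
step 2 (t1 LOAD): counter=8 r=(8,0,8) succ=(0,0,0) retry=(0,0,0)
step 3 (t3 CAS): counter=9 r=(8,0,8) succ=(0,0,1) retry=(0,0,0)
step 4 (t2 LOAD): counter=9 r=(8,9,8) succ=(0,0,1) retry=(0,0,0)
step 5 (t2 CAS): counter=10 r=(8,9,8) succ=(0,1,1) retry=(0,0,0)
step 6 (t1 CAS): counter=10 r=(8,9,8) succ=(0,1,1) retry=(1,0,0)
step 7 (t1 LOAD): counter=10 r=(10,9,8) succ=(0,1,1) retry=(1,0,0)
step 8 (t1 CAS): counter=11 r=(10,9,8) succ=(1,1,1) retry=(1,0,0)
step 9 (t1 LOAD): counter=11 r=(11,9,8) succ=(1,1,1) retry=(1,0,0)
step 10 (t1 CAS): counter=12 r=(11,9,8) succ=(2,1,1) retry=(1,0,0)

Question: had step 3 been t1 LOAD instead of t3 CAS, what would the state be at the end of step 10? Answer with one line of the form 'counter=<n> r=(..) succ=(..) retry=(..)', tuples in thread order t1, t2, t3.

(re-executing from step 3 with the substitution; state before step 3: counter=8 r=(8,0,8) succ=(0,0,0) retry=(0,0,0))
step 3 (t1 LOAD): counter=8 r=(8,0,8) succ=(0,0,0) retry=(0,0,0)
step 4 (t2 LOAD): counter=8 r=(8,8,8) succ=(0,0,0) retry=(0,0,0)
step 5 (t2 CAS): counter=9 r=(8,8,8) succ=(0,1,0) retry=(0,0,0)
step 6 (t1 CAS): counter=9 r=(8,8,8) succ=(0,1,0) retry=(1,0,0)
step 7 (t1 LOAD): counter=9 r=(9,8,8) succ=(0,1,0) retry=(1,0,0)
step 8 (t1 CAS): counter=10 r=(9,8,8) succ=(1,1,0) retry=(1,0,0)
step 9 (t1 LOAD): counter=10 r=(10,8,8) succ=(1,1,0) retry=(1,0,0)
step 10 (t1 CAS): counter=11 r=(10,8,8) succ=(2,1,0) retry=(1,0,0)

counter=11 r=(10,8,8) succ=(2,1,0) retry=(1,0,0)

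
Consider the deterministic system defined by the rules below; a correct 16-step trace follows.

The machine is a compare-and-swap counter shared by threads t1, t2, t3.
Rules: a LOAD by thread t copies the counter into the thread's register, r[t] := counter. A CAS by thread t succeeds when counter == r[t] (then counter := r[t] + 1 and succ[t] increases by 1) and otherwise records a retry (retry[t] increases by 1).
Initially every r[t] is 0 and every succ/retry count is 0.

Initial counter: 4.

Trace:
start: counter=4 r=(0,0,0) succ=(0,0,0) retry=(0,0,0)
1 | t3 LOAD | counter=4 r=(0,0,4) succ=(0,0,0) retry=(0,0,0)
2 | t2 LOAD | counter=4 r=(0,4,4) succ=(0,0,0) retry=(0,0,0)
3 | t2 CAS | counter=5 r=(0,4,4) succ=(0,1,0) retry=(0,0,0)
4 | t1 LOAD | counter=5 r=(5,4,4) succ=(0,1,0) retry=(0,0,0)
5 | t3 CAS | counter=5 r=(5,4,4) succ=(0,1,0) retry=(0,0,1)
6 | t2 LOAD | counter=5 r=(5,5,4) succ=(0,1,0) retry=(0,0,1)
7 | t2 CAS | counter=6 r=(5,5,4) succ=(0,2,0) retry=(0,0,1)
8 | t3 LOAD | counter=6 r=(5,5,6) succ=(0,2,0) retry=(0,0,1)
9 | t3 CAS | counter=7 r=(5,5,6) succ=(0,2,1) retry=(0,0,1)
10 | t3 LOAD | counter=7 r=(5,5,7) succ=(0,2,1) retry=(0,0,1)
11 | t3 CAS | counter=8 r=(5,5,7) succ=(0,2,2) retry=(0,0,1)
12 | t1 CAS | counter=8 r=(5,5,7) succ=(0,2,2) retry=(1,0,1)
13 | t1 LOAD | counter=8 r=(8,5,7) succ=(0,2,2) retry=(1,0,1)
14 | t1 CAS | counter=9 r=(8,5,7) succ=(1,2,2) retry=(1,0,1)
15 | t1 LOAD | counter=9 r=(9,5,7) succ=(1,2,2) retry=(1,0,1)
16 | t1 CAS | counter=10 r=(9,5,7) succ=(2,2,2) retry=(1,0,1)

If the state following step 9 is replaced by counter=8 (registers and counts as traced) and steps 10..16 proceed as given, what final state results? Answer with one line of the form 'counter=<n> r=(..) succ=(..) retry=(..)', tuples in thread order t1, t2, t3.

counter=11 r=(10,5,8) succ=(2,2,2) retry=(1,0,1)

state after step 9 := counter=8 r=(5,5,6) succ=(0,2,1) retry=(0,0,1)
10 | t3 LOAD | counter=8 r=(5,5,8) succ=(0,2,1) retry=(0,0,1)
11 | t3 CAS | counter=9 r=(5,5,8) succ=(0,2,2) retry=(0,0,1)
12 | t1 CAS | counter=9 r=(5,5,8) succ=(0,2,2) retry=(1,0,1)
13 | t1 LOAD | counter=9 r=(9,5,8) succ=(0,2,2) retry=(1,0,1)
14 | t1 CAS | counter=10 r=(9,5,8) succ=(1,2,2) retry=(1,0,1)
15 | t1 LOAD | counter=10 r=(10,5,8) succ=(1,2,2) retry=(1,0,1)
16 | t1 CAS | counter=11 r=(10,5,8) succ=(2,2,2) retry=(1,0,1)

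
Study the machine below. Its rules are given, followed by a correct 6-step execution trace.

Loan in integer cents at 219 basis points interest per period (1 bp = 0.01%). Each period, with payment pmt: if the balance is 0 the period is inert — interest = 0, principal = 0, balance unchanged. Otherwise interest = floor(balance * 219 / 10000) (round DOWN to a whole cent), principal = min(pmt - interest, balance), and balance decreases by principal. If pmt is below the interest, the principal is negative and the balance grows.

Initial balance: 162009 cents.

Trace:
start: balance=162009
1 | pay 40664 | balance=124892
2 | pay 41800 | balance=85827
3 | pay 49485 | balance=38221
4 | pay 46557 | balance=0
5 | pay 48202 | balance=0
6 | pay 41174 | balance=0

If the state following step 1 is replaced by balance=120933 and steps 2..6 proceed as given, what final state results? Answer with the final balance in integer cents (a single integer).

state after step 1 := balance=120933
2 | pay 41800 | balance=81781
3 | pay 49485 | balance=34087
4 | pay 46557 | balance=0
5 | pay 48202 | balance=0
6 | pay 41174 | balance=0

0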